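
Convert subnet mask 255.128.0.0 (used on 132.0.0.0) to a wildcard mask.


Subnet mask: 255.128.0.0
Wildcard = 255.255.255.255 - subnet mask
255 - 255 = 0
255 - 128 = 127
255 - 0 = 255
255 - 0 = 255
Wildcard: 0.127.255.255


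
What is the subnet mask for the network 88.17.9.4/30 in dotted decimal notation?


/30 means 30 network bits, 2 host bits
Binary: 11111111111111111111111111111100
Mask: 255.255.255.252


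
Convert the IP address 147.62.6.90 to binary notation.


147 = 10010011
62 = 00111110
6 = 00000110
90 = 01011010
Binary: 10010011.00111110.00000110.01011010


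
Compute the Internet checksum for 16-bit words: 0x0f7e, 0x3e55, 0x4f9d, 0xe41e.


Sum all words (with carry folding):
+ 0x0f7e = 0x0f7e
+ 0x3e55 = 0x4dd3
+ 0x4f9d = 0x9d70
+ 0xe41e = 0x818f
One's complement: ~0x818f
Checksum = 0x7e70


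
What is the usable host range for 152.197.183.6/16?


Network: 152.197.0.0
Broadcast: 152.197.255.255
First usable = network + 1
Last usable = broadcast - 1
Range: 152.197.0.1 to 152.197.255.254


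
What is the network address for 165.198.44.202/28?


IP:   10100101.11000110.00101100.11001010
Mask: 11111111.11111111.11111111.11110000
AND operation:
Net:  10100101.11000110.00101100.11000000
Network: 165.198.44.192/28


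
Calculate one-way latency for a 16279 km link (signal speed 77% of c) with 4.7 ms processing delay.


Speed = 0.77 * 3e5 km/s = 231000 km/s
Propagation delay = 16279 / 231000 = 0.0705 s = 70.4719 ms
Processing delay = 4.7 ms
Total one-way latency = 75.1719 ms


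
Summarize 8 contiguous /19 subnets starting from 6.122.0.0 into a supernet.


Original prefix: /19
Number of subnets: 8 = 2^3
New prefix = 19 - 3 = 16
Supernet: 6.122.0.0/16


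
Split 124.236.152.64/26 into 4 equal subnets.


New prefix = 26 + 2 = 28
Each subnet has 16 addresses
  124.236.152.64/28
  124.236.152.80/28
  124.236.152.96/28
  124.236.152.112/28
Subnets: 124.236.152.64/28, 124.236.152.80/28, 124.236.152.96/28, 124.236.152.112/28


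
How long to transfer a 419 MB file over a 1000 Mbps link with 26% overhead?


Effective throughput = 1000 * (1 - 26/100) = 740 Mbps
File size in Mb = 419 * 8 = 3352 Mb
Time = 3352 / 740
Time = 4.5297 seconds


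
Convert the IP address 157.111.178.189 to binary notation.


157 = 10011101
111 = 01101111
178 = 10110010
189 = 10111101
Binary: 10011101.01101111.10110010.10111101


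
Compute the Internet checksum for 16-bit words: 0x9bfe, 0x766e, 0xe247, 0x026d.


Sum all words (with carry folding):
+ 0x9bfe = 0x9bfe
+ 0x766e = 0x126d
+ 0xe247 = 0xf4b4
+ 0x026d = 0xf721
One's complement: ~0xf721
Checksum = 0x08de


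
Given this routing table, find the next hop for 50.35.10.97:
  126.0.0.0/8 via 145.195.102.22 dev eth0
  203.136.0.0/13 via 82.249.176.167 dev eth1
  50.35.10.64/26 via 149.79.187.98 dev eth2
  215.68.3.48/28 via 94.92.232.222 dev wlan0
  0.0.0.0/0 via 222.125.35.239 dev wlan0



Longest prefix match for 50.35.10.97:
  /8 126.0.0.0: no
  /13 203.136.0.0: no
  /26 50.35.10.64: MATCH
  /28 215.68.3.48: no
  /0 0.0.0.0: MATCH
Selected: next-hop 149.79.187.98 via eth2 (matched /26)


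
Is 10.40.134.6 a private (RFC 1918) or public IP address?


RFC 1918 private ranges:
  10.0.0.0/8 (10.0.0.0 - 10.255.255.255)
  172.16.0.0/12 (172.16.0.0 - 172.31.255.255)
  192.168.0.0/16 (192.168.0.0 - 192.168.255.255)
Private (in 10.0.0.0/8)


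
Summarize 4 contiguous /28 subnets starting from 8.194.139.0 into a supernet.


Original prefix: /28
Number of subnets: 4 = 2^2
New prefix = 28 - 2 = 26
Supernet: 8.194.139.0/26


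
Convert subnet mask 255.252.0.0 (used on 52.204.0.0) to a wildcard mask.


Subnet mask: 255.252.0.0
Wildcard = 255.255.255.255 - subnet mask
255 - 255 = 0
255 - 252 = 3
255 - 0 = 255
255 - 0 = 255
Wildcard: 0.3.255.255


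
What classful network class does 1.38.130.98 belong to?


First octet: 1
Binary: 00000001
0xxxxxxx -> Class A (1-126)
Class A, default mask 255.0.0.0 (/8)


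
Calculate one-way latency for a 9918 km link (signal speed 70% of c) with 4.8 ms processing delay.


Speed = 0.7 * 3e5 km/s = 210000 km/s
Propagation delay = 9918 / 210000 = 0.0472 s = 47.2286 ms
Processing delay = 4.8 ms
Total one-way latency = 52.0286 ms


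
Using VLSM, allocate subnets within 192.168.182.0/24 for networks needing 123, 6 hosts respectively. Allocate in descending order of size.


123 hosts -> /25 (126 usable): 192.168.182.0/25
6 hosts -> /29 (6 usable): 192.168.182.128/29
Allocation: 192.168.182.0/25 (123 hosts, 126 usable); 192.168.182.128/29 (6 hosts, 6 usable)


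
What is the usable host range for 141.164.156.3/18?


Network: 141.164.128.0
Broadcast: 141.164.191.255
First usable = network + 1
Last usable = broadcast - 1
Range: 141.164.128.1 to 141.164.191.254


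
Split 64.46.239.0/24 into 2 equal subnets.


New prefix = 24 + 1 = 25
Each subnet has 128 addresses
  64.46.239.0/25
  64.46.239.128/25
Subnets: 64.46.239.0/25, 64.46.239.128/25


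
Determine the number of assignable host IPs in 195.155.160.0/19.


Host bits = 32 - 19 = 13
Total addresses = 2^13 = 8192
Usable = total - 2 (network and broadcast)
Usable hosts: 8190


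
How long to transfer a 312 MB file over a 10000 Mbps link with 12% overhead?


Effective throughput = 10000 * (1 - 12/100) = 8800 Mbps
File size in Mb = 312 * 8 = 2496 Mb
Time = 2496 / 8800
Time = 0.2836 seconds


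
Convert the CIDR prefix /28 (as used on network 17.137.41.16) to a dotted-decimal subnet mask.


/28 means 28 network bits, 4 host bits
Binary: 11111111111111111111111111110000
Mask: 255.255.255.240


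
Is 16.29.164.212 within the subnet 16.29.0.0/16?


Subnet network: 16.29.0.0
Test IP AND mask: 16.29.0.0
Yes, 16.29.164.212 is in 16.29.0.0/16


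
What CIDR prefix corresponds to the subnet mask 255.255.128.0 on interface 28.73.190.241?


Binary: 11111111.11111111.10000000.00000000
Count leading 1s
Prefix: /17


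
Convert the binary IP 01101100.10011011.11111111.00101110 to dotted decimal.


01101100 = 108
10011011 = 155
11111111 = 255
00101110 = 46
IP: 108.155.255.46


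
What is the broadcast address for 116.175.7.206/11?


Network: 116.160.0.0/11
Host bits = 21
Set all host bits to 1:
Broadcast: 116.191.255.255


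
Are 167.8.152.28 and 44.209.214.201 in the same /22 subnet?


Mask: 255.255.252.0
167.8.152.28 AND mask = 167.8.152.0
44.209.214.201 AND mask = 44.209.212.0
No, different subnets (167.8.152.0 vs 44.209.212.0)


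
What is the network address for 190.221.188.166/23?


IP:   10111110.11011101.10111100.10100110
Mask: 11111111.11111111.11111110.00000000
AND operation:
Net:  10111110.11011101.10111100.00000000
Network: 190.221.188.0/23


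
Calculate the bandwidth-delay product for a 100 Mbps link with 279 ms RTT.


BDP = bandwidth * RTT
= 100 Mbps * 279 ms
= 100 * 1e6 * 279 / 1000 bits
= 27900000 bits
= 3487500 bytes
= 3405.7617 KB
BDP = 27900000 bits (3487500 bytes)


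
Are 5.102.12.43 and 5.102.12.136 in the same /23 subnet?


Mask: 255.255.254.0
5.102.12.43 AND mask = 5.102.12.0
5.102.12.136 AND mask = 5.102.12.0
Yes, same subnet (5.102.12.0)


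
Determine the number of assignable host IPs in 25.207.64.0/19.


Host bits = 32 - 19 = 13
Total addresses = 2^13 = 8192
Usable = total - 2 (network and broadcast)
Usable hosts: 8190


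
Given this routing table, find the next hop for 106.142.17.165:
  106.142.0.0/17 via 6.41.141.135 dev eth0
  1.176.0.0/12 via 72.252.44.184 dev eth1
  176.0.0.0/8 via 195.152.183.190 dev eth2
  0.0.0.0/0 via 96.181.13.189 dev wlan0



Longest prefix match for 106.142.17.165:
  /17 106.142.0.0: MATCH
  /12 1.176.0.0: no
  /8 176.0.0.0: no
  /0 0.0.0.0: MATCH
Selected: next-hop 6.41.141.135 via eth0 (matched /17)


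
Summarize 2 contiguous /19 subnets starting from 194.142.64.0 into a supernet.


Original prefix: /19
Number of subnets: 2 = 2^1
New prefix = 19 - 1 = 18
Supernet: 194.142.64.0/18


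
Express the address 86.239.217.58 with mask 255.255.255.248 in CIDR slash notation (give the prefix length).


Binary: 11111111.11111111.11111111.11111000
Count leading 1s
Prefix: /29


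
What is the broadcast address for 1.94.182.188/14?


Network: 1.92.0.0/14
Host bits = 18
Set all host bits to 1:
Broadcast: 1.95.255.255


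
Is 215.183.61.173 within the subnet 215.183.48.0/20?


Subnet network: 215.183.48.0
Test IP AND mask: 215.183.48.0
Yes, 215.183.61.173 is in 215.183.48.0/20


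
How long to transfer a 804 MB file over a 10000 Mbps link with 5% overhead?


Effective throughput = 10000 * (1 - 5/100) = 9500 Mbps
File size in Mb = 804 * 8 = 6432 Mb
Time = 6432 / 9500
Time = 0.6771 seconds


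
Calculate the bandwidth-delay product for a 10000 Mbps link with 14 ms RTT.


BDP = bandwidth * RTT
= 10000 Mbps * 14 ms
= 10000 * 1e6 * 14 / 1000 bits
= 140000000 bits
= 17500000 bytes
= 17089.8438 KB
BDP = 140000000 bits (17500000 bytes)


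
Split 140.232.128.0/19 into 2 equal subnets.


New prefix = 19 + 1 = 20
Each subnet has 4096 addresses
  140.232.128.0/20
  140.232.144.0/20
Subnets: 140.232.128.0/20, 140.232.144.0/20


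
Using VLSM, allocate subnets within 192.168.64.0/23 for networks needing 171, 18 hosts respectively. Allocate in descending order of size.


171 hosts -> /24 (254 usable): 192.168.64.0/24
18 hosts -> /27 (30 usable): 192.168.65.0/27
Allocation: 192.168.64.0/24 (171 hosts, 254 usable); 192.168.65.0/27 (18 hosts, 30 usable)


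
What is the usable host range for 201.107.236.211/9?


Network: 201.0.0.0
Broadcast: 201.127.255.255
First usable = network + 1
Last usable = broadcast - 1
Range: 201.0.0.1 to 201.127.255.254


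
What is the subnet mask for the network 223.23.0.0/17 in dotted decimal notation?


/17 means 17 network bits, 15 host bits
Binary: 11111111111111111000000000000000
Mask: 255.255.128.0


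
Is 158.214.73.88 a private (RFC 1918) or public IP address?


RFC 1918 private ranges:
  10.0.0.0/8 (10.0.0.0 - 10.255.255.255)
  172.16.0.0/12 (172.16.0.0 - 172.31.255.255)
  192.168.0.0/16 (192.168.0.0 - 192.168.255.255)
Public (not in any RFC 1918 range)


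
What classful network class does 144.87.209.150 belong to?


First octet: 144
Binary: 10010000
10xxxxxx -> Class B (128-191)
Class B, default mask 255.255.0.0 (/16)


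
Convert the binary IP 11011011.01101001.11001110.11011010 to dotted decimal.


11011011 = 219
01101001 = 105
11001110 = 206
11011010 = 218
IP: 219.105.206.218


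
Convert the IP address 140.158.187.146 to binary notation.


140 = 10001100
158 = 10011110
187 = 10111011
146 = 10010010
Binary: 10001100.10011110.10111011.10010010


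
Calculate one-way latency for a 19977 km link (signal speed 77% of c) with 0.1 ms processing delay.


Speed = 0.77 * 3e5 km/s = 231000 km/s
Propagation delay = 19977 / 231000 = 0.0865 s = 86.4805 ms
Processing delay = 0.1 ms
Total one-way latency = 86.5805 ms


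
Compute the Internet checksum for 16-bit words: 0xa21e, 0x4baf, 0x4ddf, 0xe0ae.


Sum all words (with carry folding):
+ 0xa21e = 0xa21e
+ 0x4baf = 0xedcd
+ 0x4ddf = 0x3bad
+ 0xe0ae = 0x1c5c
One's complement: ~0x1c5c
Checksum = 0xe3a3


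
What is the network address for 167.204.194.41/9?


IP:   10100111.11001100.11000010.00101001
Mask: 11111111.10000000.00000000.00000000
AND operation:
Net:  10100111.10000000.00000000.00000000
Network: 167.128.0.0/9


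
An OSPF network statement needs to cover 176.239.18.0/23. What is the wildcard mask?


Subnet mask: 255.255.254.0
Wildcard = 255.255.255.255 - subnet mask
255 - 255 = 0
255 - 255 = 0
255 - 254 = 1
255 - 0 = 255
Wildcard: 0.0.1.255


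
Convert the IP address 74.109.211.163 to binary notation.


74 = 01001010
109 = 01101101
211 = 11010011
163 = 10100011
Binary: 01001010.01101101.11010011.10100011


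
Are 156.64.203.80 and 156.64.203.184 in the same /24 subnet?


Mask: 255.255.255.0
156.64.203.80 AND mask = 156.64.203.0
156.64.203.184 AND mask = 156.64.203.0
Yes, same subnet (156.64.203.0)


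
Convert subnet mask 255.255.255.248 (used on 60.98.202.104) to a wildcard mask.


Subnet mask: 255.255.255.248
Wildcard = 255.255.255.255 - subnet mask
255 - 255 = 0
255 - 255 = 0
255 - 255 = 0
255 - 248 = 7
Wildcard: 0.0.0.7


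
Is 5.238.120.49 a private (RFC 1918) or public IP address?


RFC 1918 private ranges:
  10.0.0.0/8 (10.0.0.0 - 10.255.255.255)
  172.16.0.0/12 (172.16.0.0 - 172.31.255.255)
  192.168.0.0/16 (192.168.0.0 - 192.168.255.255)
Public (not in any RFC 1918 range)


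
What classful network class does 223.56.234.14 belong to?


First octet: 223
Binary: 11011111
110xxxxx -> Class C (192-223)
Class C, default mask 255.255.255.0 (/24)


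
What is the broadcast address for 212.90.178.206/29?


Network: 212.90.178.200/29
Host bits = 3
Set all host bits to 1:
Broadcast: 212.90.178.207


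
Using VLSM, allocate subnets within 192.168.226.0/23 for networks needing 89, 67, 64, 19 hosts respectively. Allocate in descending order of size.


89 hosts -> /25 (126 usable): 192.168.226.0/25
67 hosts -> /25 (126 usable): 192.168.226.128/25
64 hosts -> /25 (126 usable): 192.168.227.0/25
19 hosts -> /27 (30 usable): 192.168.227.128/27
Allocation: 192.168.226.0/25 (89 hosts, 126 usable); 192.168.226.128/25 (67 hosts, 126 usable); 192.168.227.0/25 (64 hosts, 126 usable); 192.168.227.128/27 (19 hosts, 30 usable)


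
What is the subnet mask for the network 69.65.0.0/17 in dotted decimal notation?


/17 means 17 network bits, 15 host bits
Binary: 11111111111111111000000000000000
Mask: 255.255.128.0


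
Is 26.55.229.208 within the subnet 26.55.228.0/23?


Subnet network: 26.55.228.0
Test IP AND mask: 26.55.228.0
Yes, 26.55.229.208 is in 26.55.228.0/23


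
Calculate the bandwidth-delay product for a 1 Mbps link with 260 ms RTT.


BDP = bandwidth * RTT
= 1 Mbps * 260 ms
= 1 * 1e6 * 260 / 1000 bits
= 260000 bits
= 32500 bytes
= 31.7383 KB
BDP = 260000 bits (32500 bytes)


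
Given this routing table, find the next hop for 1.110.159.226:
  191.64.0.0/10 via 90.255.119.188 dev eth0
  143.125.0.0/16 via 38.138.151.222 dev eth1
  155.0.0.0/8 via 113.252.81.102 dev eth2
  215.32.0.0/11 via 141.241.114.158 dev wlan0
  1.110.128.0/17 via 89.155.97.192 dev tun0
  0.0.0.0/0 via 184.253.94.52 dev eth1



Longest prefix match for 1.110.159.226:
  /10 191.64.0.0: no
  /16 143.125.0.0: no
  /8 155.0.0.0: no
  /11 215.32.0.0: no
  /17 1.110.128.0: MATCH
  /0 0.0.0.0: MATCH
Selected: next-hop 89.155.97.192 via tun0 (matched /17)


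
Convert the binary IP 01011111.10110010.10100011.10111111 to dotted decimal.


01011111 = 95
10110010 = 178
10100011 = 163
10111111 = 191
IP: 95.178.163.191


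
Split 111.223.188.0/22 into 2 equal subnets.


New prefix = 22 + 1 = 23
Each subnet has 512 addresses
  111.223.188.0/23
  111.223.190.0/23
Subnets: 111.223.188.0/23, 111.223.190.0/23


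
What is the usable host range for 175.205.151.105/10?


Network: 175.192.0.0
Broadcast: 175.255.255.255
First usable = network + 1
Last usable = broadcast - 1
Range: 175.192.0.1 to 175.255.255.254


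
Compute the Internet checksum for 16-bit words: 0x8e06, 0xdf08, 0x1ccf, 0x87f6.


Sum all words (with carry folding):
+ 0x8e06 = 0x8e06
+ 0xdf08 = 0x6d0f
+ 0x1ccf = 0x89de
+ 0x87f6 = 0x11d5
One's complement: ~0x11d5
Checksum = 0xee2a


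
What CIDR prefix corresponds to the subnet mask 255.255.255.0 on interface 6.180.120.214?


Binary: 11111111.11111111.11111111.00000000
Count leading 1s
Prefix: /24


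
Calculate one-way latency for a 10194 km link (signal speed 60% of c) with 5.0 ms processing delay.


Speed = 0.6 * 3e5 km/s = 180000 km/s
Propagation delay = 10194 / 180000 = 0.0566 s = 56.6333 ms
Processing delay = 5.0 ms
Total one-way latency = 61.6333 ms


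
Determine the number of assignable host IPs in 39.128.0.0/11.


Host bits = 32 - 11 = 21
Total addresses = 2^21 = 2097152
Usable = total - 2 (network and broadcast)
Usable hosts: 2097150


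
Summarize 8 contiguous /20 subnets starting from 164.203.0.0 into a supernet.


Original prefix: /20
Number of subnets: 8 = 2^3
New prefix = 20 - 3 = 17
Supernet: 164.203.0.0/17


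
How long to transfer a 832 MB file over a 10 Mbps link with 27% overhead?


Effective throughput = 10 * (1 - 27/100) = 7.3 Mbps
File size in Mb = 832 * 8 = 6656 Mb
Time = 6656 / 7.3
Time = 911.7808 seconds


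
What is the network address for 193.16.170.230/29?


IP:   11000001.00010000.10101010.11100110
Mask: 11111111.11111111.11111111.11111000
AND operation:
Net:  11000001.00010000.10101010.11100000
Network: 193.16.170.224/29


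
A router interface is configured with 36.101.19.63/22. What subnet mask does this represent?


/22 means 22 network bits, 10 host bits
Binary: 11111111111111111111110000000000
Mask: 255.255.252.0


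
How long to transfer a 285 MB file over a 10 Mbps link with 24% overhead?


Effective throughput = 10 * (1 - 24/100) = 7.6 Mbps
File size in Mb = 285 * 8 = 2280 Mb
Time = 2280 / 7.6
Time = 300 seconds


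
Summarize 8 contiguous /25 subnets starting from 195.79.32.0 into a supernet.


Original prefix: /25
Number of subnets: 8 = 2^3
New prefix = 25 - 3 = 22
Supernet: 195.79.32.0/22


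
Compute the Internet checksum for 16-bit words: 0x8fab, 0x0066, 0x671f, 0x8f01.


Sum all words (with carry folding):
+ 0x8fab = 0x8fab
+ 0x0066 = 0x9011
+ 0x671f = 0xf730
+ 0x8f01 = 0x8632
One's complement: ~0x8632
Checksum = 0x79cd


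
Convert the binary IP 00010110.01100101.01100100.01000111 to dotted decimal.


00010110 = 22
01100101 = 101
01100100 = 100
01000111 = 71
IP: 22.101.100.71


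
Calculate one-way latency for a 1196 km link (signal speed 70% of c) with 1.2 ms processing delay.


Speed = 0.7 * 3e5 km/s = 210000 km/s
Propagation delay = 1196 / 210000 = 0.0057 s = 5.6952 ms
Processing delay = 1.2 ms
Total one-way latency = 6.8952 ms


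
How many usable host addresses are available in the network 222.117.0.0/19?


Host bits = 32 - 19 = 13
Total addresses = 2^13 = 8192
Usable = total - 2 (network and broadcast)
Usable hosts: 8190


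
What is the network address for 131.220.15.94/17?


IP:   10000011.11011100.00001111.01011110
Mask: 11111111.11111111.10000000.00000000
AND operation:
Net:  10000011.11011100.00000000.00000000
Network: 131.220.0.0/17


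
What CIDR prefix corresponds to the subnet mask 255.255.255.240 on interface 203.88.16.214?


Binary: 11111111.11111111.11111111.11110000
Count leading 1s
Prefix: /28


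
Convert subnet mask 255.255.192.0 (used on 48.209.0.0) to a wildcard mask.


Subnet mask: 255.255.192.0
Wildcard = 255.255.255.255 - subnet mask
255 - 255 = 0
255 - 255 = 0
255 - 192 = 63
255 - 0 = 255
Wildcard: 0.0.63.255


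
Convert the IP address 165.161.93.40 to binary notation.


165 = 10100101
161 = 10100001
93 = 01011101
40 = 00101000
Binary: 10100101.10100001.01011101.00101000


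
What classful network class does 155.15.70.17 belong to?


First octet: 155
Binary: 10011011
10xxxxxx -> Class B (128-191)
Class B, default mask 255.255.0.0 (/16)


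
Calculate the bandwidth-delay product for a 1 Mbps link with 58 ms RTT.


BDP = bandwidth * RTT
= 1 Mbps * 58 ms
= 1 * 1e6 * 58 / 1000 bits
= 58000 bits
= 7250 bytes
= 7.0801 KB
BDP = 58000 bits (7250 bytes)


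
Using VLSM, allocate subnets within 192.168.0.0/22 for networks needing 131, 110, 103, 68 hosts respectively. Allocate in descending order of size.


131 hosts -> /24 (254 usable): 192.168.0.0/24
110 hosts -> /25 (126 usable): 192.168.1.0/25
103 hosts -> /25 (126 usable): 192.168.1.128/25
68 hosts -> /25 (126 usable): 192.168.2.0/25
Allocation: 192.168.0.0/24 (131 hosts, 254 usable); 192.168.1.0/25 (110 hosts, 126 usable); 192.168.1.128/25 (103 hosts, 126 usable); 192.168.2.0/25 (68 hosts, 126 usable)


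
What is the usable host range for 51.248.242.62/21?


Network: 51.248.240.0
Broadcast: 51.248.247.255
First usable = network + 1
Last usable = broadcast - 1
Range: 51.248.240.1 to 51.248.247.254


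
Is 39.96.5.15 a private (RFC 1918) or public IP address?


RFC 1918 private ranges:
  10.0.0.0/8 (10.0.0.0 - 10.255.255.255)
  172.16.0.0/12 (172.16.0.0 - 172.31.255.255)
  192.168.0.0/16 (192.168.0.0 - 192.168.255.255)
Public (not in any RFC 1918 range)


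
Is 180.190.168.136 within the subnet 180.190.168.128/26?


Subnet network: 180.190.168.128
Test IP AND mask: 180.190.168.128
Yes, 180.190.168.136 is in 180.190.168.128/26


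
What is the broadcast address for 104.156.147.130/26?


Network: 104.156.147.128/26
Host bits = 6
Set all host bits to 1:
Broadcast: 104.156.147.191


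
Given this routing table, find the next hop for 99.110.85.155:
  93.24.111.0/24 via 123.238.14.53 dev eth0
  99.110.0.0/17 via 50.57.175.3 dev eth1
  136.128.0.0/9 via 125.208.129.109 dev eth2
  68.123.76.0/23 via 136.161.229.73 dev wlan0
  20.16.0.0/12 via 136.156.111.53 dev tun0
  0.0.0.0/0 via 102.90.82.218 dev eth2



Longest prefix match for 99.110.85.155:
  /24 93.24.111.0: no
  /17 99.110.0.0: MATCH
  /9 136.128.0.0: no
  /23 68.123.76.0: no
  /12 20.16.0.0: no
  /0 0.0.0.0: MATCH
Selected: next-hop 50.57.175.3 via eth1 (matched /17)


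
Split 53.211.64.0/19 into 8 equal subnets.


New prefix = 19 + 3 = 22
Each subnet has 1024 addresses
  53.211.64.0/22
  53.211.68.0/22
  53.211.72.0/22
  53.211.76.0/22
  53.211.80.0/22
  53.211.84.0/22
  53.211.88.0/22
  53.211.92.0/22
Subnets: 53.211.64.0/22, 53.211.68.0/22, 53.211.72.0/22, 53.211.76.0/22, 53.211.80.0/22, 53.211.84.0/22, 53.211.88.0/22, 53.211.92.0/22


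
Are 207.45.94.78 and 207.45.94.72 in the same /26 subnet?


Mask: 255.255.255.192
207.45.94.78 AND mask = 207.45.94.64
207.45.94.72 AND mask = 207.45.94.64
Yes, same subnet (207.45.94.64)


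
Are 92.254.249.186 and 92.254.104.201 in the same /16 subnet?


Mask: 255.255.0.0
92.254.249.186 AND mask = 92.254.0.0
92.254.104.201 AND mask = 92.254.0.0
Yes, same subnet (92.254.0.0)


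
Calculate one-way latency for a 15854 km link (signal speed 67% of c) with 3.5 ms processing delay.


Speed = 0.67 * 3e5 km/s = 201000 km/s
Propagation delay = 15854 / 201000 = 0.0789 s = 78.8756 ms
Processing delay = 3.5 ms
Total one-way latency = 82.3756 ms


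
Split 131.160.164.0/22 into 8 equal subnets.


New prefix = 22 + 3 = 25
Each subnet has 128 addresses
  131.160.164.0/25
  131.160.164.128/25
  131.160.165.0/25
  131.160.165.128/25
  131.160.166.0/25
  131.160.166.128/25
  131.160.167.0/25
  131.160.167.128/25
Subnets: 131.160.164.0/25, 131.160.164.128/25, 131.160.165.0/25, 131.160.165.128/25, 131.160.166.0/25, 131.160.166.128/25, 131.160.167.0/25, 131.160.167.128/25


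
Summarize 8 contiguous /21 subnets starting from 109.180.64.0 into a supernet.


Original prefix: /21
Number of subnets: 8 = 2^3
New prefix = 21 - 3 = 18
Supernet: 109.180.64.0/18


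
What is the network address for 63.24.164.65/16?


IP:   00111111.00011000.10100100.01000001
Mask: 11111111.11111111.00000000.00000000
AND operation:
Net:  00111111.00011000.00000000.00000000
Network: 63.24.0.0/16


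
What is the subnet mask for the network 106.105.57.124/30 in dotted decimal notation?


/30 means 30 network bits, 2 host bits
Binary: 11111111111111111111111111111100
Mask: 255.255.255.252


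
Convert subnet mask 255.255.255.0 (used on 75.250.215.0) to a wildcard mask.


Subnet mask: 255.255.255.0
Wildcard = 255.255.255.255 - subnet mask
255 - 255 = 0
255 - 255 = 0
255 - 255 = 0
255 - 0 = 255
Wildcard: 0.0.0.255


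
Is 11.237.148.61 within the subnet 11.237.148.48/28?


Subnet network: 11.237.148.48
Test IP AND mask: 11.237.148.48
Yes, 11.237.148.61 is in 11.237.148.48/28


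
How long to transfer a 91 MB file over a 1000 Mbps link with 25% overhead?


Effective throughput = 1000 * (1 - 25/100) = 750 Mbps
File size in Mb = 91 * 8 = 728 Mb
Time = 728 / 750
Time = 0.9707 seconds


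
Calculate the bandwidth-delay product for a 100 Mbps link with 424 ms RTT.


BDP = bandwidth * RTT
= 100 Mbps * 424 ms
= 100 * 1e6 * 424 / 1000 bits
= 42400000 bits
= 5300000 bytes
= 5175.7812 KB
BDP = 42400000 bits (5300000 bytes)


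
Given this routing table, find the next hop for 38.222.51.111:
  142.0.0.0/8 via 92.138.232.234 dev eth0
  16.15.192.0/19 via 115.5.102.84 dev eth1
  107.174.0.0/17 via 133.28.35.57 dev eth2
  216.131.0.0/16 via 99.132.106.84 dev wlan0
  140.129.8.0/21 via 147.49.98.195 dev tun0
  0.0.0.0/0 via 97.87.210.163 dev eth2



Longest prefix match for 38.222.51.111:
  /8 142.0.0.0: no
  /19 16.15.192.0: no
  /17 107.174.0.0: no
  /16 216.131.0.0: no
  /21 140.129.8.0: no
  /0 0.0.0.0: MATCH
Selected: next-hop 97.87.210.163 via eth2 (matched /0)


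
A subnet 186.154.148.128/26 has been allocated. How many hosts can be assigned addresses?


Host bits = 32 - 26 = 6
Total addresses = 2^6 = 64
Usable = total - 2 (network and broadcast)
Usable hosts: 62


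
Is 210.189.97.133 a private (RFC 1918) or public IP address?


RFC 1918 private ranges:
  10.0.0.0/8 (10.0.0.0 - 10.255.255.255)
  172.16.0.0/12 (172.16.0.0 - 172.31.255.255)
  192.168.0.0/16 (192.168.0.0 - 192.168.255.255)
Public (not in any RFC 1918 range)


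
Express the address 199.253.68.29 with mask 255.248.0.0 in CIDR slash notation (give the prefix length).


Binary: 11111111.11111000.00000000.00000000
Count leading 1s
Prefix: /13


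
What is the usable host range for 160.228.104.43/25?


Network: 160.228.104.0
Broadcast: 160.228.104.127
First usable = network + 1
Last usable = broadcast - 1
Range: 160.228.104.1 to 160.228.104.126


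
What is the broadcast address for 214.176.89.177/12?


Network: 214.176.0.0/12
Host bits = 20
Set all host bits to 1:
Broadcast: 214.191.255.255


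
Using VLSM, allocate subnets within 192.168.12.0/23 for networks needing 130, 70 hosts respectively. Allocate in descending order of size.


130 hosts -> /24 (254 usable): 192.168.12.0/24
70 hosts -> /25 (126 usable): 192.168.13.0/25
Allocation: 192.168.12.0/24 (130 hosts, 254 usable); 192.168.13.0/25 (70 hosts, 126 usable)


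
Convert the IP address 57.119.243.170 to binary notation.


57 = 00111001
119 = 01110111
243 = 11110011
170 = 10101010
Binary: 00111001.01110111.11110011.10101010


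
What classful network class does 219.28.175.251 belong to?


First octet: 219
Binary: 11011011
110xxxxx -> Class C (192-223)
Class C, default mask 255.255.255.0 (/24)


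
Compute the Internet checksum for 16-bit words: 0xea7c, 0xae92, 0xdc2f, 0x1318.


Sum all words (with carry folding):
+ 0xea7c = 0xea7c
+ 0xae92 = 0x990f
+ 0xdc2f = 0x753f
+ 0x1318 = 0x8857
One's complement: ~0x8857
Checksum = 0x77a8


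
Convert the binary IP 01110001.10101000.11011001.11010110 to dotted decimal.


01110001 = 113
10101000 = 168
11011001 = 217
11010110 = 214
IP: 113.168.217.214


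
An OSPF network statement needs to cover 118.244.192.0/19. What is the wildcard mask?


Subnet mask: 255.255.224.0
Wildcard = 255.255.255.255 - subnet mask
255 - 255 = 0
255 - 255 = 0
255 - 224 = 31
255 - 0 = 255
Wildcard: 0.0.31.255


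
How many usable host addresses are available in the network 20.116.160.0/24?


Host bits = 32 - 24 = 8
Total addresses = 2^8 = 256
Usable = total - 2 (network and broadcast)
Usable hosts: 254


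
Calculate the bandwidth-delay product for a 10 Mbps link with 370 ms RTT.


BDP = bandwidth * RTT
= 10 Mbps * 370 ms
= 10 * 1e6 * 370 / 1000 bits
= 3700000 bits
= 462500 bytes
= 451.6602 KB
BDP = 3700000 bits (462500 bytes)


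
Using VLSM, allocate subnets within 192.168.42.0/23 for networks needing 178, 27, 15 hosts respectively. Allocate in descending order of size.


178 hosts -> /24 (254 usable): 192.168.42.0/24
27 hosts -> /27 (30 usable): 192.168.43.0/27
15 hosts -> /27 (30 usable): 192.168.43.32/27
Allocation: 192.168.42.0/24 (178 hosts, 254 usable); 192.168.43.0/27 (27 hosts, 30 usable); 192.168.43.32/27 (15 hosts, 30 usable)


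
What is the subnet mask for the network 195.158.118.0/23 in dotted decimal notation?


/23 means 23 network bits, 9 host bits
Binary: 11111111111111111111111000000000
Mask: 255.255.254.0


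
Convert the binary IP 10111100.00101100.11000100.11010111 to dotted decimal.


10111100 = 188
00101100 = 44
11000100 = 196
11010111 = 215
IP: 188.44.196.215


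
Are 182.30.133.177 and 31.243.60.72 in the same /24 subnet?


Mask: 255.255.255.0
182.30.133.177 AND mask = 182.30.133.0
31.243.60.72 AND mask = 31.243.60.0
No, different subnets (182.30.133.0 vs 31.243.60.0)


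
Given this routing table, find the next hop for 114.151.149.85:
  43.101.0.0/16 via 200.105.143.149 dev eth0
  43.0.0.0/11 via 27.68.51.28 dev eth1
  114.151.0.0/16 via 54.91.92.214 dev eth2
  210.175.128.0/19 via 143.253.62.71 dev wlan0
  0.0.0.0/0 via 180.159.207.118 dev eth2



Longest prefix match for 114.151.149.85:
  /16 43.101.0.0: no
  /11 43.0.0.0: no
  /16 114.151.0.0: MATCH
  /19 210.175.128.0: no
  /0 0.0.0.0: MATCH
Selected: next-hop 54.91.92.214 via eth2 (matched /16)


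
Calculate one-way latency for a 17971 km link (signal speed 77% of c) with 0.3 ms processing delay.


Speed = 0.77 * 3e5 km/s = 231000 km/s
Propagation delay = 17971 / 231000 = 0.0778 s = 77.7965 ms
Processing delay = 0.3 ms
Total one-way latency = 78.0965 ms


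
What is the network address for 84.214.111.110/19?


IP:   01010100.11010110.01101111.01101110
Mask: 11111111.11111111.11100000.00000000
AND operation:
Net:  01010100.11010110.01100000.00000000
Network: 84.214.96.0/19


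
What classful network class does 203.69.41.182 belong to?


First octet: 203
Binary: 11001011
110xxxxx -> Class C (192-223)
Class C, default mask 255.255.255.0 (/24)


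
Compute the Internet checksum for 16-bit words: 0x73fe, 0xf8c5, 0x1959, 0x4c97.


Sum all words (with carry folding):
+ 0x73fe = 0x73fe
+ 0xf8c5 = 0x6cc4
+ 0x1959 = 0x861d
+ 0x4c97 = 0xd2b4
One's complement: ~0xd2b4
Checksum = 0x2d4b


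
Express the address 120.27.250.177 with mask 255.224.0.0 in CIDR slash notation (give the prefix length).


Binary: 11111111.11100000.00000000.00000000
Count leading 1s
Prefix: /11


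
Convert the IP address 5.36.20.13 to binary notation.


5 = 00000101
36 = 00100100
20 = 00010100
13 = 00001101
Binary: 00000101.00100100.00010100.00001101


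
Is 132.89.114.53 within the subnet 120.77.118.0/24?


Subnet network: 120.77.118.0
Test IP AND mask: 132.89.114.0
No, 132.89.114.53 is not in 120.77.118.0/24


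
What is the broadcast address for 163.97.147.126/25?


Network: 163.97.147.0/25
Host bits = 7
Set all host bits to 1:
Broadcast: 163.97.147.127


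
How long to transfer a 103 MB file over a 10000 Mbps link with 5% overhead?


Effective throughput = 10000 * (1 - 5/100) = 9500 Mbps
File size in Mb = 103 * 8 = 824 Mb
Time = 824 / 9500
Time = 0.0867 seconds


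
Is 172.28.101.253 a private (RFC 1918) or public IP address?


RFC 1918 private ranges:
  10.0.0.0/8 (10.0.0.0 - 10.255.255.255)
  172.16.0.0/12 (172.16.0.0 - 172.31.255.255)
  192.168.0.0/16 (192.168.0.0 - 192.168.255.255)
Private (in 172.16.0.0/12)


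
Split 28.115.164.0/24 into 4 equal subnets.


New prefix = 24 + 2 = 26
Each subnet has 64 addresses
  28.115.164.0/26
  28.115.164.64/26
  28.115.164.128/26
  28.115.164.192/26
Subnets: 28.115.164.0/26, 28.115.164.64/26, 28.115.164.128/26, 28.115.164.192/26


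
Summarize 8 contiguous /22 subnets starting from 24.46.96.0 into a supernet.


Original prefix: /22
Number of subnets: 8 = 2^3
New prefix = 22 - 3 = 19
Supernet: 24.46.96.0/19


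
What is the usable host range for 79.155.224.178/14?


Network: 79.152.0.0
Broadcast: 79.155.255.255
First usable = network + 1
Last usable = broadcast - 1
Range: 79.152.0.1 to 79.155.255.254


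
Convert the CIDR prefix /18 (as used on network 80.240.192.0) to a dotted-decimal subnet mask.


/18 means 18 network bits, 14 host bits
Binary: 11111111111111111100000000000000
Mask: 255.255.192.0


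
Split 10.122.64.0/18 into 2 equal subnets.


New prefix = 18 + 1 = 19
Each subnet has 8192 addresses
  10.122.64.0/19
  10.122.96.0/19
Subnets: 10.122.64.0/19, 10.122.96.0/19


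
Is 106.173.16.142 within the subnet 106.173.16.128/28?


Subnet network: 106.173.16.128
Test IP AND mask: 106.173.16.128
Yes, 106.173.16.142 is in 106.173.16.128/28


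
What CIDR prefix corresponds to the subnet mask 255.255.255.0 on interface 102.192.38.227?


Binary: 11111111.11111111.11111111.00000000
Count leading 1s
Prefix: /24


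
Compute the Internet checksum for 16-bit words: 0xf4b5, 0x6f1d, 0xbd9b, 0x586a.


Sum all words (with carry folding):
+ 0xf4b5 = 0xf4b5
+ 0x6f1d = 0x63d3
+ 0xbd9b = 0x216f
+ 0x586a = 0x79d9
One's complement: ~0x79d9
Checksum = 0x8626


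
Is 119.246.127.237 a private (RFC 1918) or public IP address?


RFC 1918 private ranges:
  10.0.0.0/8 (10.0.0.0 - 10.255.255.255)
  172.16.0.0/12 (172.16.0.0 - 172.31.255.255)
  192.168.0.0/16 (192.168.0.0 - 192.168.255.255)
Public (not in any RFC 1918 range)


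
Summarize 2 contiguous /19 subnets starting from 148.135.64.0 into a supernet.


Original prefix: /19
Number of subnets: 2 = 2^1
New prefix = 19 - 1 = 18
Supernet: 148.135.64.0/18


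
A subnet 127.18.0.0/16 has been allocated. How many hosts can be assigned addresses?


Host bits = 32 - 16 = 16
Total addresses = 2^16 = 65536
Usable = total - 2 (network and broadcast)
Usable hosts: 65534


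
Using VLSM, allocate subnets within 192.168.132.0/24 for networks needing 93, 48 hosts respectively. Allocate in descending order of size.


93 hosts -> /25 (126 usable): 192.168.132.0/25
48 hosts -> /26 (62 usable): 192.168.132.128/26
Allocation: 192.168.132.0/25 (93 hosts, 126 usable); 192.168.132.128/26 (48 hosts, 62 usable)


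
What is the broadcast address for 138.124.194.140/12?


Network: 138.112.0.0/12
Host bits = 20
Set all host bits to 1:
Broadcast: 138.127.255.255


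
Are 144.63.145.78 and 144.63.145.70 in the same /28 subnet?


Mask: 255.255.255.240
144.63.145.78 AND mask = 144.63.145.64
144.63.145.70 AND mask = 144.63.145.64
Yes, same subnet (144.63.145.64)


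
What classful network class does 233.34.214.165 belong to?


First octet: 233
Binary: 11101001
1110xxxx -> Class D (224-239)
Class D (multicast), default mask N/A


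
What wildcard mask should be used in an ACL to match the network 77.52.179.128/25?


Subnet mask: 255.255.255.128
Wildcard = 255.255.255.255 - subnet mask
255 - 255 = 0
255 - 255 = 0
255 - 255 = 0
255 - 128 = 127
Wildcard: 0.0.0.127


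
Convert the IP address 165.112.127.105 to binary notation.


165 = 10100101
112 = 01110000
127 = 01111111
105 = 01101001
Binary: 10100101.01110000.01111111.01101001


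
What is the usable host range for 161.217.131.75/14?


Network: 161.216.0.0
Broadcast: 161.219.255.255
First usable = network + 1
Last usable = broadcast - 1
Range: 161.216.0.1 to 161.219.255.254


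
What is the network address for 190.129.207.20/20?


IP:   10111110.10000001.11001111.00010100
Mask: 11111111.11111111.11110000.00000000
AND operation:
Net:  10111110.10000001.11000000.00000000
Network: 190.129.192.0/20


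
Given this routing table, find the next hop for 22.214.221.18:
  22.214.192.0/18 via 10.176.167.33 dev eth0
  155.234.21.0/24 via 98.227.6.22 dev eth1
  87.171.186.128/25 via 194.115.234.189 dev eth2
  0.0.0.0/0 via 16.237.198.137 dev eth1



Longest prefix match for 22.214.221.18:
  /18 22.214.192.0: MATCH
  /24 155.234.21.0: no
  /25 87.171.186.128: no
  /0 0.0.0.0: MATCH
Selected: next-hop 10.176.167.33 via eth0 (matched /18)


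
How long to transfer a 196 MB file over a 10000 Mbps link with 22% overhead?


Effective throughput = 10000 * (1 - 22/100) = 7800 Mbps
File size in Mb = 196 * 8 = 1568 Mb
Time = 1568 / 7800
Time = 0.201 seconds


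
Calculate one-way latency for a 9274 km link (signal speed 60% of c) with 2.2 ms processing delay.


Speed = 0.6 * 3e5 km/s = 180000 km/s
Propagation delay = 9274 / 180000 = 0.0515 s = 51.5222 ms
Processing delay = 2.2 ms
Total one-way latency = 53.7222 ms


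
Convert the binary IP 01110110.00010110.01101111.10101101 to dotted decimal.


01110110 = 118
00010110 = 22
01101111 = 111
10101101 = 173
IP: 118.22.111.173


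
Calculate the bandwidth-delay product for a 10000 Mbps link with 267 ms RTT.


BDP = bandwidth * RTT
= 10000 Mbps * 267 ms
= 10000 * 1e6 * 267 / 1000 bits
= 2670000000 bits
= 333750000 bytes
= 325927.7344 KB
BDP = 2670000000 bits (333750000 bytes)


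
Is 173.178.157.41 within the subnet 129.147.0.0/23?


Subnet network: 129.147.0.0
Test IP AND mask: 173.178.156.0
No, 173.178.157.41 is not in 129.147.0.0/23


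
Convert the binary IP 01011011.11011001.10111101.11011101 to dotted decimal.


01011011 = 91
11011001 = 217
10111101 = 189
11011101 = 221
IP: 91.217.189.221


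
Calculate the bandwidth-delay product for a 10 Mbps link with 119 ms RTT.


BDP = bandwidth * RTT
= 10 Mbps * 119 ms
= 10 * 1e6 * 119 / 1000 bits
= 1190000 bits
= 148750 bytes
= 145.2637 KB
BDP = 1190000 bits (148750 bytes)


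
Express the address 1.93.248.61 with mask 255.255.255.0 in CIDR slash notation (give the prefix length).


Binary: 11111111.11111111.11111111.00000000
Count leading 1s
Prefix: /24


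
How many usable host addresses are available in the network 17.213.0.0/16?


Host bits = 32 - 16 = 16
Total addresses = 2^16 = 65536
Usable = total - 2 (network and broadcast)
Usable hosts: 65534


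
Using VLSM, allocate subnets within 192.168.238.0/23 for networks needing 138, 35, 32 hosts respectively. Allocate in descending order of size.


138 hosts -> /24 (254 usable): 192.168.238.0/24
35 hosts -> /26 (62 usable): 192.168.239.0/26
32 hosts -> /26 (62 usable): 192.168.239.64/26
Allocation: 192.168.238.0/24 (138 hosts, 254 usable); 192.168.239.0/26 (35 hosts, 62 usable); 192.168.239.64/26 (32 hosts, 62 usable)


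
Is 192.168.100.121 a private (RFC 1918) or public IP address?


RFC 1918 private ranges:
  10.0.0.0/8 (10.0.0.0 - 10.255.255.255)
  172.16.0.0/12 (172.16.0.0 - 172.31.255.255)
  192.168.0.0/16 (192.168.0.0 - 192.168.255.255)
Private (in 192.168.0.0/16)


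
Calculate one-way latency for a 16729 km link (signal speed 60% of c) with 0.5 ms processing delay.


Speed = 0.6 * 3e5 km/s = 180000 km/s
Propagation delay = 16729 / 180000 = 0.0929 s = 92.9389 ms
Processing delay = 0.5 ms
Total one-way latency = 93.4389 ms


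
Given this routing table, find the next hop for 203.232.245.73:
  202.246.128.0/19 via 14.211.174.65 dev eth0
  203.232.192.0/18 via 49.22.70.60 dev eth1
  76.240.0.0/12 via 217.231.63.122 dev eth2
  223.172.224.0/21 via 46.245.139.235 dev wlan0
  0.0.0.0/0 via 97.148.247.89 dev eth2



Longest prefix match for 203.232.245.73:
  /19 202.246.128.0: no
  /18 203.232.192.0: MATCH
  /12 76.240.0.0: no
  /21 223.172.224.0: no
  /0 0.0.0.0: MATCH
Selected: next-hop 49.22.70.60 via eth1 (matched /18)


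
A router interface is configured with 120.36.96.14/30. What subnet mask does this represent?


/30 means 30 network bits, 2 host bits
Binary: 11111111111111111111111111111100
Mask: 255.255.255.252


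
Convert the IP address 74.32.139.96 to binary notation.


74 = 01001010
32 = 00100000
139 = 10001011
96 = 01100000
Binary: 01001010.00100000.10001011.01100000


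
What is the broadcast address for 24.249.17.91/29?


Network: 24.249.17.88/29
Host bits = 3
Set all host bits to 1:
Broadcast: 24.249.17.95


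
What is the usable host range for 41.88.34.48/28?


Network: 41.88.34.48
Broadcast: 41.88.34.63
First usable = network + 1
Last usable = broadcast - 1
Range: 41.88.34.49 to 41.88.34.62
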